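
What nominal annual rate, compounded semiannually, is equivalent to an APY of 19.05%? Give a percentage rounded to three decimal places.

(1 + r/2)^2 − 1 = 0.1905, so 1 + r/2 = 1.1905^(1/2).
r/2 = 0.091100, so r = 0.182201 = 18.220%.

18.220%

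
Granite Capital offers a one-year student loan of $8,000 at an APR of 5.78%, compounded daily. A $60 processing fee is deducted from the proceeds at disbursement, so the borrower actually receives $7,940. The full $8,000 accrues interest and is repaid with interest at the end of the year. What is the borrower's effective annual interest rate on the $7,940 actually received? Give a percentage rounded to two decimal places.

6.75%

Amount owed after one year: 8,000 × (1 + 0.0578/365)^365 = 8,000 × 1.059498 = $8,475.99.
Effective rate on net proceeds: 8,475.99 / 7,940 − 1 = 0.067505 = 6.75%.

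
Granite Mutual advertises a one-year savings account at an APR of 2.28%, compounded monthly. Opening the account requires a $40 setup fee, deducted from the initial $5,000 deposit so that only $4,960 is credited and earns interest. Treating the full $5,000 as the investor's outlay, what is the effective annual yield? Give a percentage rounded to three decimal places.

1.486%

Value after one year: 4,960 × (1 + 0.0228/12)^12 = 4,960 × 1.023040 = $5,074.28.
Effective yield on the $5,000 outlay: 5,074.28 / 5,000 − 1 = 0.014855 = 1.486%.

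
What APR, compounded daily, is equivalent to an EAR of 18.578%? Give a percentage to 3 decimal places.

17.044%

(1 + r/365)^365 − 1 = 0.18578, so 1 + r/365 = 1.18578^(1/365).
r/365 = 0.000467, so r = 0.170441 = 17.044%.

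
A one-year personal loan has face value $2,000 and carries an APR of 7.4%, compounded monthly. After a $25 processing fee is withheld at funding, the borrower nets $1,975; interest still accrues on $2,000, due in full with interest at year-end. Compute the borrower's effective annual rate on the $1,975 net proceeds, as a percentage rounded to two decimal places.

9.02%

Amount owed after one year: 2,000 × (1 + 0.074/12)^12 = 2,000 × 1.076562 = $2,153.12.
Effective rate on net proceeds: 2,153.12 / 1,975 − 1 = 0.090190 = 9.02%.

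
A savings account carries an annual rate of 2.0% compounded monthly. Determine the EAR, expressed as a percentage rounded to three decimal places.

EAR = (1 + 0.020/12)^12 − 1.
= 1.020184 − 1 = 2.018%.

2.018%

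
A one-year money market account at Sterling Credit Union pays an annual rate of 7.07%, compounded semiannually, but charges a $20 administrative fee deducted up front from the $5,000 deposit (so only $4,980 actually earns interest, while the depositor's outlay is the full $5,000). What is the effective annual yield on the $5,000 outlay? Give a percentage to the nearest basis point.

6.77%

Value after one year: 4,980 × (1 + 0.0707/2)^2 = 4,980 × 1.071950 = $5,338.31.
Effective yield on the $5,000 outlay: 5,338.31 / 5,000 − 1 = 0.067662 = 6.77%.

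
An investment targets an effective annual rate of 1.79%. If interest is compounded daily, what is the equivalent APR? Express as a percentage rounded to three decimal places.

1.774%

(1 + r/365)^365 − 1 = 0.0179, so 1 + r/365 = 1.0179^(1/365).
r/365 = 0.000049, so r = 0.017742 = 1.774%.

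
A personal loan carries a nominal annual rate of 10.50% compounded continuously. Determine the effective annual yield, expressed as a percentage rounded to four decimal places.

11.0711%

With continuous compounding, EAR = e^0.1050 − 1.
e^0.1050 = 1.110711, so EAR = 0.110711 = 11.0711%.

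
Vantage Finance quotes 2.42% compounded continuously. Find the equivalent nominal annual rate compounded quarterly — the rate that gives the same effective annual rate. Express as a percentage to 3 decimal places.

2.427%

EAR under continuous compounding: e^0.0242 − 1 = 0.024495.
Solve (1 + r/4)^4 = 1.024495: r/4 = 1.024495^(1/4) − 1 = 0.006068, so r = 0.024273 = 2.427%.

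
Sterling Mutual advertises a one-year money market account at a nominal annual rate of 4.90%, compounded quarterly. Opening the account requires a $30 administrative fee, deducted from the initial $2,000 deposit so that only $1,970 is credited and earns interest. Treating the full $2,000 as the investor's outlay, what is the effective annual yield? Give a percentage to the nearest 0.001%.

3.416%

Value after one year: 1,970 × (1 + 0.0490/4)^4 = 1,970 × 1.049908 = $2,068.32.
Effective yield on the $2,000 outlay: 2,068.32 / 2,000 − 1 = 0.034159 = 3.416%.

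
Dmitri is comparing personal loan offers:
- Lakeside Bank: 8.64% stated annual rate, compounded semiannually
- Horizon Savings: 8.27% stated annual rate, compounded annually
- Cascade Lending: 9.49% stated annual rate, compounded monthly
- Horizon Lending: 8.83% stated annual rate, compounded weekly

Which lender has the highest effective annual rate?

Cascade Lending

Lakeside Bank: (1 + 0.0864/2)^2 − 1 = 8.827%
Horizon Savings: compounded annually, EAR = 8.270%
Cascade Lending: (1 + 0.0949/12)^12 − 1 = 9.914%
Horizon Lending: (1 + 0.0883/52)^52 − 1 = 9.223%
The highest effective annual rate is Cascade Lending at 9.914%.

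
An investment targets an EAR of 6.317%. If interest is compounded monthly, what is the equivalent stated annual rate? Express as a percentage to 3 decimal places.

6.141%

(1 + r/12)^12 − 1 = 0.06317, so 1 + r/12 = 1.06317^(1/12).
r/12 = 0.005118, so r = 0.061412 = 6.141%.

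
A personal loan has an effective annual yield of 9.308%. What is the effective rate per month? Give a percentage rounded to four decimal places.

The per-month rate i satisfies (1 + i)^12 = 1 + 0.09308.
i = 1.09308^(1/12) − 1 = 0.0074442 = 0.7444%.

0.7444%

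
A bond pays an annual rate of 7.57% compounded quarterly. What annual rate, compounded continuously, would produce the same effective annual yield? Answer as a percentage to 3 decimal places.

7.499%

EAR = (1 + 0.0757/4)^4 − 1 = 0.077876.
Equivalent continuous rate: r = ln(1 + 0.077876) = 0.074993 = 7.499%.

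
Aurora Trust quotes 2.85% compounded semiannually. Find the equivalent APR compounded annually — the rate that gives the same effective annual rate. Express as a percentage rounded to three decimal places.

EAR = (1 + 0.0285/2)^2 − 1 = 0.028703.
Compounded annually, the equivalent nominal rate is the EAR itself: 2.870%.

2.870%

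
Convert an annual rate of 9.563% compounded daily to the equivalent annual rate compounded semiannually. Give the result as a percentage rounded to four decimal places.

9.7940%

EAR = (1 + 0.09563/365)^365 − 1 = 0.100338.
Solve (1 + r/2)^2 = 1.100338: r/2 = 1.100338^(1/2) − 1 = 0.048970, so r = 0.097940 = 9.7940%.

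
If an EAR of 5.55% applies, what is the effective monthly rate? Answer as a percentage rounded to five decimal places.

The per-month rate i satisfies (1 + i)^12 = 1 + 0.0555.
i = 1.0555^(1/12) − 1 = 0.0045114 = 0.45114%.

0.45114%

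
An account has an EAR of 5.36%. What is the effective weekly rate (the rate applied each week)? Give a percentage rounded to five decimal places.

0.10046%

The per-week rate i satisfies (1 + i)^52 = 1 + 0.0536.
i = 1.0536^(1/52) − 1 = 0.0010046 = 0.10046%.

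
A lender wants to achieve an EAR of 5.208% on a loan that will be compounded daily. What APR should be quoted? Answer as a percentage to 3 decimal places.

(1 + r/365)^365 − 1 = 0.05208, so 1 + r/365 = 1.05208^(1/365).
r/365 = 0.000139, so r = 0.050773 = 5.077%.

5.077%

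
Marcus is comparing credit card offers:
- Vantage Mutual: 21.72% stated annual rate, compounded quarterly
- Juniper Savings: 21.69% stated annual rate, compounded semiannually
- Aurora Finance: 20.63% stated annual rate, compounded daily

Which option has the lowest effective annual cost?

Juniper Savings

Vantage Mutual: (1 + 0.2172/4)^4 − 1 = 23.554%
Juniper Savings: (1 + 0.2169/2)^2 − 1 = 22.866%
Aurora Finance: (1 + 0.2063/365)^365 − 1 = 22.905%
The lowest effective annual rate is Juniper Savings at 22.866%.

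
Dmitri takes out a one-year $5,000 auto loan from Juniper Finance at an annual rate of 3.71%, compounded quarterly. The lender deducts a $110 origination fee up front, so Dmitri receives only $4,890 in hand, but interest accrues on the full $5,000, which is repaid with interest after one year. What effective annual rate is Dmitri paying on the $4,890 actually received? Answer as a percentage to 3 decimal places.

6.096%

Amount owed after one year: 5,000 × (1 + 0.0371/4)^4 = 5,000 × 1.037619 = $5,188.10.
Effective rate on net proceeds: 5,188.10 / 4,890 − 1 = 0.060960 = 6.096%.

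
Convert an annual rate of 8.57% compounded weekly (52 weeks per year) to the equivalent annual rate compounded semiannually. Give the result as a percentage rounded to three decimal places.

8.749%

EAR = (1 + 0.0857/52)^52 − 1 = 0.089403.
Solve (1 + r/2)^2 = 1.089403: r/2 = 1.089403^(1/2) − 1 = 0.043745, so r = 0.087489 = 8.749%.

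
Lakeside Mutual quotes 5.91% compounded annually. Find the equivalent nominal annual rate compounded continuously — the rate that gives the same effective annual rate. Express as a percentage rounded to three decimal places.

5.742%

Compounded annually, EAR = nominal = 0.059100.
Equivalent continuous rate: r = ln(1 + 0.059100) = 0.057419 = 5.742%.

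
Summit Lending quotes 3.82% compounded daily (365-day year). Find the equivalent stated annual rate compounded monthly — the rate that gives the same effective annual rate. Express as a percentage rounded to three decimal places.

EAR = (1 + 0.0382/365)^365 − 1 = 0.038937.
Solve (1 + r/12)^12 = 1.038937: r/12 = 1.038937^(1/12) − 1 = 0.003188, so r = 0.038259 = 3.826%.

3.826%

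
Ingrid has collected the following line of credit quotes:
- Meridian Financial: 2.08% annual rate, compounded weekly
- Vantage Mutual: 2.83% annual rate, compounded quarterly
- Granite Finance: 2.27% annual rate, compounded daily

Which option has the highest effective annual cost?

Vantage Mutual

Meridian Financial: (1 + 0.0208/52)^52 − 1 = 2.101%
Vantage Mutual: (1 + 0.0283/4)^4 − 1 = 2.860%
Granite Finance: (1 + 0.0227/365)^365 − 1 = 2.296%
The highest effective annual rate is Vantage Mutual at 2.860%.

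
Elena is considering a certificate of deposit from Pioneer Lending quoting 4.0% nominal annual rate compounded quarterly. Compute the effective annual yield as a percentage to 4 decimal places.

EAR = (1 + 0.040/4)^4 − 1.
= (1 + 0.010000)^4 − 1 = 1.040604 − 1 = 4.0604%.

4.0604%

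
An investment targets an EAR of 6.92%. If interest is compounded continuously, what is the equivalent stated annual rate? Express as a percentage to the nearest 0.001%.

6.691%

Continuous: nominal r satisfies e^r − 1 = 0.0692.
r = ln(1 + 0.0692) = ln(1.0692) = 0.066911 = 6.691%.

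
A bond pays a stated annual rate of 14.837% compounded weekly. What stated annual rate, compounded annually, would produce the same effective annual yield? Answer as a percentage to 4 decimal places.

EAR = (1 + 0.14837/52)^52 − 1 = 0.159697.
Compounded annually, the equivalent nominal rate is the EAR itself: 15.9697%.

15.9697%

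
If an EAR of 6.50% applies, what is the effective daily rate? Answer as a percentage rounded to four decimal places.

0.0173%

The per-day rate i satisfies (1 + i)^365 = 1 + 0.0650.
i = 1.0650^(1/365) − 1 = 0.0001725 = 0.0173%.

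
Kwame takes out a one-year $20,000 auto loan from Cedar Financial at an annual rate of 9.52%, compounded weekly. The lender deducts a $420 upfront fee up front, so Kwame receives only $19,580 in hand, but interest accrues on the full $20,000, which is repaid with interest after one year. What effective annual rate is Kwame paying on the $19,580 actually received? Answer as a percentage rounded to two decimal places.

12.34%

Amount owed after one year: 20,000 × (1 + 0.0952/52)^52 = 20,000 × 1.099783 = $21,995.66.
Effective rate on net proceeds: 21,995.66 / 19,580 − 1 = 0.123374 = 12.34%.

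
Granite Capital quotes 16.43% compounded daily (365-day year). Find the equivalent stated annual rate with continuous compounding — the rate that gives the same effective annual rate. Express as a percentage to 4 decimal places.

16.4263%

EAR = (1 + 0.1643/365)^365 − 1 = 0.178524.
Equivalent continuous rate: r = ln(1 + 0.178524) = 0.164263 = 16.4263%.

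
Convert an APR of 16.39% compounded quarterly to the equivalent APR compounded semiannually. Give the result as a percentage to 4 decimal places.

EAR = (1 + 0.1639/4)^4 − 1 = 0.174252.
Solve (1 + r/2)^2 = 1.174252: r/2 = 1.174252^(1/2) − 1 = 0.083629, so r = 0.167258 = 16.7258%.

16.7258%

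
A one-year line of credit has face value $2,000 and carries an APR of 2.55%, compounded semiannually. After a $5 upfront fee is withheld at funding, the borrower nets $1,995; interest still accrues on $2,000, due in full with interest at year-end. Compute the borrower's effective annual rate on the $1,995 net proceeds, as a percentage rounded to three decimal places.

2.823%

Amount owed after one year: 2,000 × (1 + 0.0255/2)^2 = 2,000 × 1.025663 = $2,051.33.
Effective rate on net proceeds: 2,051.33 / 1,995 − 1 = 0.028233 = 2.823%.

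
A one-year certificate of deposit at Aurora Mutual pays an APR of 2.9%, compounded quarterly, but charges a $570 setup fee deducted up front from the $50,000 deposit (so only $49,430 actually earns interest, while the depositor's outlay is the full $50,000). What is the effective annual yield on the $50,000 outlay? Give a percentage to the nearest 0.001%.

1.758%

Value after one year: 49,430 × (1 + 0.029/4)^4 = 49,430 × 1.029317 = $50,879.13.
Effective yield on the $50,000 outlay: 50,879.13 / 50,000 − 1 = 0.017583 = 1.758%.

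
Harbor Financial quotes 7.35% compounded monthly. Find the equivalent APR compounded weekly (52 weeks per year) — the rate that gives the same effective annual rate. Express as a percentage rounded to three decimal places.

EAR = (1 + 0.0735/12)^12 − 1 = 0.076027.
Solve (1 + r/52)^52 = 1.076027: r/52 = 1.076027^(1/52) − 1 = 0.001410, so r = 0.073327 = 7.333%.

7.333%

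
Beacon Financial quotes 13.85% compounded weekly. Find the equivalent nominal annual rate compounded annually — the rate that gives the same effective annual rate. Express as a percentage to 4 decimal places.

14.8338%

EAR = (1 + 0.1385/52)^52 − 1 = 0.148338.
Compounded annually, the equivalent nominal rate is the EAR itself: 14.8338%.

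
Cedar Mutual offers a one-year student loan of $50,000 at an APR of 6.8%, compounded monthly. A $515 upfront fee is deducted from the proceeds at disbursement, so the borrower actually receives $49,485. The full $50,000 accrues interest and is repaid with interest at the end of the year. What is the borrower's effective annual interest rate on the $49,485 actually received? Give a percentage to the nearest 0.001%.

8.130%

Amount owed after one year: 50,000 × (1 + 0.068/12)^12 = 50,000 × 1.070160 = $53,507.99.
Effective rate on net proceeds: 53,507.99 / 49,485 − 1 = 0.081297 = 8.130%.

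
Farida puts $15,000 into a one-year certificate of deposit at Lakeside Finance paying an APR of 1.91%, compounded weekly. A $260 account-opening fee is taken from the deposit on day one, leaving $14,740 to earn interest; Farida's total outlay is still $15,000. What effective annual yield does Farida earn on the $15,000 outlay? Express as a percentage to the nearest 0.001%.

Value after one year: 14,740 × (1 + 0.0191/52)^52 = 14,740 × 1.019280 = $15,024.19.
Effective yield on the $15,000 outlay: 15,024.19 / 15,000 − 1 = 0.001612 = 0.161%.

0.161%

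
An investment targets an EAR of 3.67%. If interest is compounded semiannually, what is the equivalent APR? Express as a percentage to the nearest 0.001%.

(1 + r/2)^2 − 1 = 0.0367, so 1 + r/2 = 1.0367^(1/2).
r/2 = 0.018185, so r = 0.036369 = 3.637%.

3.637%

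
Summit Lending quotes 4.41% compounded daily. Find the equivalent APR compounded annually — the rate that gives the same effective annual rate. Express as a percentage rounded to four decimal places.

4.5084%

EAR = (1 + 0.0441/365)^365 − 1 = 0.045084.
Compounded annually, the equivalent nominal rate is the EAR itself: 4.5084%.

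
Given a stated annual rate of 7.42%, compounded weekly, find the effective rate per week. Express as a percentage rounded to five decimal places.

0.14269%

With a nominal annual rate compounded weekly, the periodic rate is the nominal rate divided by 52.
i = 0.0742 / 52 = 0.0014269 = 0.14269%.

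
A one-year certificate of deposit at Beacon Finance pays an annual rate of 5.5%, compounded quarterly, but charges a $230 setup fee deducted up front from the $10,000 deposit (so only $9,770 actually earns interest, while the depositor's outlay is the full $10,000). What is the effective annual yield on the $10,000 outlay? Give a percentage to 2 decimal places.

3.19%

Value after one year: 9,770 × (1 + 0.055/4)^4 = 9,770 × 1.056145 = $10,318.53.
Effective yield on the $10,000 outlay: 10,318.53 / 10,000 − 1 = 0.031853 = 3.19%.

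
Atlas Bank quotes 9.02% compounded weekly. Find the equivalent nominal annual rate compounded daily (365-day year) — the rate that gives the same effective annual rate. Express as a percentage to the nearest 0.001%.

9.013%

EAR = (1 + 0.0902/52)^52 − 1 = 0.094308.
Solve (1 + r/365)^365 = 1.094308: r/365 = 1.094308^(1/365) − 1 = 0.000247, so r = 0.090133 = 9.013%.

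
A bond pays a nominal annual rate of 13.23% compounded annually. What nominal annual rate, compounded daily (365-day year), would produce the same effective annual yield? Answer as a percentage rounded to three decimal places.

12.427%

Compounded annually, EAR = nominal = 0.132300.
Solve (1 + r/365)^365 = 1.132300: r/365 = 1.132300^(1/365) − 1 = 0.000340, so r = 0.124272 = 12.427%.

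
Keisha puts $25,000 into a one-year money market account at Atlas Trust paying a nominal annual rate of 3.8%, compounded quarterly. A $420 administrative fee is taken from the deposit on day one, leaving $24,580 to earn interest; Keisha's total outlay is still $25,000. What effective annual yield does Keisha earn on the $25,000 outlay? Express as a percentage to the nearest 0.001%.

Value after one year: 24,580 × (1 + 0.038/4)^4 = 24,580 × 1.038545 = $25,527.43.
Effective yield on the $25,000 outlay: 25,527.43 / 25,000 − 1 = 0.021097 = 2.110%.

2.110%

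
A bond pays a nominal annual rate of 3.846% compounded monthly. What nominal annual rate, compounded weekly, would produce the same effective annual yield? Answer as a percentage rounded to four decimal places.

EAR = (1 + 0.03846/12)^12 − 1 = 0.039145.
Solve (1 + r/52)^52 = 1.039145: r/52 = 1.039145^(1/52) − 1 = 0.000739, so r = 0.038413 = 3.8413%.

3.8413%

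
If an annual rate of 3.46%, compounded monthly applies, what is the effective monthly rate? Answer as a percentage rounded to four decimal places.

With a nominal annual rate compounded monthly, the periodic rate is the nominal rate divided by 12.
i = 0.0346 / 12 = 0.0028833 = 0.2883%.

0.2883%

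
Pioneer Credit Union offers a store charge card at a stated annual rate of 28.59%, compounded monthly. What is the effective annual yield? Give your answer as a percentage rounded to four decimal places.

32.6505%

EAR = (1 + 0.2859/12)^12 − 1.
= 1.326505 − 1 = 32.6505%.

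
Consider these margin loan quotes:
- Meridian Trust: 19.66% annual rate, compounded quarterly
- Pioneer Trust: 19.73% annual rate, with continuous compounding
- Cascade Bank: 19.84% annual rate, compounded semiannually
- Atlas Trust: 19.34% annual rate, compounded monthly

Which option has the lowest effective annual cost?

Cascade Bank

Meridian Trust: (1 + 0.1966/4)^4 − 1 = 21.158%
Pioneer Trust: e^0.1973 − 1 = 21.811%
Cascade Bank: (1 + 0.1984/2)^2 − 1 = 20.824%
Atlas Trust: (1 + 0.1934/12)^12 − 1 = 21.150%
The lowest effective annual rate is Cascade Bank at 20.824%.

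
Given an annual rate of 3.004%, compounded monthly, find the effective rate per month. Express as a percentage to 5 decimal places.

With a nominal annual rate compounded monthly, the periodic rate is the nominal rate divided by 12.
i = 0.03004 / 12 = 0.0025033 = 0.25033%.

0.25033%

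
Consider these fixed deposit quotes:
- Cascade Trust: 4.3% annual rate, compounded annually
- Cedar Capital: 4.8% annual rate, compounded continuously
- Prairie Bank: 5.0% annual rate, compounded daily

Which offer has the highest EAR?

Prairie Bank

Cascade Trust: compounded annually, EAR = 4.300%
Cedar Capital: e^0.048 − 1 = 4.917%
Prairie Bank: (1 + 0.050/365)^365 − 1 = 5.127%
The highest effective annual rate is Prairie Bank at 5.127%.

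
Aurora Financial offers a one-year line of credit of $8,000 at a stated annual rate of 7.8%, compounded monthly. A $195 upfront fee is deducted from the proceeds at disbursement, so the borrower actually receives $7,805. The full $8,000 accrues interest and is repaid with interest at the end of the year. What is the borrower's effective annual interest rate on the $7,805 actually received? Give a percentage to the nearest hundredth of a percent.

10.79%

Amount owed after one year: 8,000 × (1 + 0.078/12)^12 = 8,000 × 1.080850 = $8,646.80.
Effective rate on net proceeds: 8,646.80 / 7,805 − 1 = 0.107854 = 10.79%.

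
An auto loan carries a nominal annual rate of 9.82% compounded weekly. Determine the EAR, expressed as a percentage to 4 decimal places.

EAR = (1 + 0.0982/52)^52 − 1.
= 1.103081 − 1 = 10.3081%.

10.3081%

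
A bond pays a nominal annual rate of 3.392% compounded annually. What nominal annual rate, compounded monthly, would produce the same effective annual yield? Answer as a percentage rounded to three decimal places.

Compounded annually, EAR = nominal = 0.033920.
Solve (1 + r/12)^12 = 1.033920: r/12 = 1.033920^(1/12) − 1 = 0.002784, so r = 0.033404 = 3.340%.

3.340%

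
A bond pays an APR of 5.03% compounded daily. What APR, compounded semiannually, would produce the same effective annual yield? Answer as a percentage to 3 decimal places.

5.093%

EAR = (1 + 0.0503/365)^365 − 1 = 0.051583.
Solve (1 + r/2)^2 = 1.051583: r/2 = 1.051583^(1/2) − 1 = 0.025467, so r = 0.050934 = 5.093%.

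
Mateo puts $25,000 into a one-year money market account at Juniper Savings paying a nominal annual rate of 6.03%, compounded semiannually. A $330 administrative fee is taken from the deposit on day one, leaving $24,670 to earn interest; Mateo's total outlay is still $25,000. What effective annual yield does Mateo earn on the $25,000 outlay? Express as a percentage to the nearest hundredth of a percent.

Value after one year: 24,670 × (1 + 0.0603/2)^2 = 24,670 × 1.061209 = $26,180.03.
Effective yield on the $25,000 outlay: 26,180.03 / 25,000 − 1 = 0.047201 = 4.72%.

4.72%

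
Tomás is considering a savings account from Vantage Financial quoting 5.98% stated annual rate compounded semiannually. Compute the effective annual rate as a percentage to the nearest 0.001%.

6.069%

EAR = (1 + 0.0598/2)^2 − 1.
= 1.060694 − 1 = 6.069%.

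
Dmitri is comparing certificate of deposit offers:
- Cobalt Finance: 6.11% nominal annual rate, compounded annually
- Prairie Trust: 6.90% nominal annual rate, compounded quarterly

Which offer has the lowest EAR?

Cobalt Finance

Cobalt Finance: compounded annually, EAR = 6.110%
Prairie Trust: (1 + 0.0690/4)^4 − 1 = 7.081%
The lowest effective annual rate is Cobalt Finance at 6.110%.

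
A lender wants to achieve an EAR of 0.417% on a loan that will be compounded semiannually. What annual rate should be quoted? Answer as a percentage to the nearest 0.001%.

(1 + r/2)^2 − 1 = 0.00417, so 1 + r/2 = 1.00417^(1/2).
r/2 = 0.002083, so r = 0.004166 = 0.417%.

0.417%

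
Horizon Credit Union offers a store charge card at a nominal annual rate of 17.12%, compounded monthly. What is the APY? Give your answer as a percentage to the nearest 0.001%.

18.529%

EAR = (1 + 0.1712/12)^12 − 1.
= (1 + 0.014267)^12 − 1 = 1.185293 − 1 = 18.529%.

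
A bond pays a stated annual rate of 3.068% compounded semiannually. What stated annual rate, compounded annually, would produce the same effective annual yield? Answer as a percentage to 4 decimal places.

EAR = (1 + 0.03068/2)^2 − 1 = 0.030915.
Compounded annually, the equivalent nominal rate is the EAR itself: 3.0915%.

3.0915%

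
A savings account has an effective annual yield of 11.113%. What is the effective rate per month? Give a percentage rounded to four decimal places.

0.8820%

The per-month rate i satisfies (1 + i)^12 = 1 + 0.11113.
i = 1.11113^(1/12) − 1 = 0.0088201 = 0.8820%.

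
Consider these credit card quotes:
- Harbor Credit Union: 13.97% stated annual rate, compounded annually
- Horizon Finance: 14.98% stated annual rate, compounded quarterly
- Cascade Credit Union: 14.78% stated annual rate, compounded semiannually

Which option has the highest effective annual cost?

Horizon Finance

Harbor Credit Union: compounded annually, EAR = 13.970%
Horizon Finance: (1 + 0.1498/4)^4 − 1 = 15.843%
Cascade Credit Union: (1 + 0.1478/2)^2 − 1 = 15.326%
The highest effective annual rate is Horizon Finance at 15.843%.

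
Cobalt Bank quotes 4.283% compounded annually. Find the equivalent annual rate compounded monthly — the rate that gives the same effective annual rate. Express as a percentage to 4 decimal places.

4.2012%

Compounded annually, EAR = nominal = 0.042830.
Solve (1 + r/12)^12 = 1.042830: r/12 = 1.042830^(1/12) − 1 = 0.003501, so r = 0.042012 = 4.2012%.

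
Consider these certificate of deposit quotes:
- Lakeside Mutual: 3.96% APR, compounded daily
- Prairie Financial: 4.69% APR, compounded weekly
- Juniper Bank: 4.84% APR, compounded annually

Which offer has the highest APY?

Juniper Bank

Lakeside Mutual: (1 + 0.0396/365)^365 − 1 = 4.039%
Prairie Financial: (1 + 0.0469/52)^52 − 1 = 4.800%
Juniper Bank: compounded annually, EAR = 4.840%
The highest effective annual rate is Juniper Bank at 4.840%.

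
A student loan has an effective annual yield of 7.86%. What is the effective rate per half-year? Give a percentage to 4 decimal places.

The per-half-year rate i satisfies (1 + i)^2 = 1 + 0.0786.
i = 1.0786^(1/2) − 1 = 0.0385567 = 3.8557%.

3.8557%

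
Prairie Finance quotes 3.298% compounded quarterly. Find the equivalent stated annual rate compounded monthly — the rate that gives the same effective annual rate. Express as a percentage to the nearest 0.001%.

3.289%

EAR = (1 + 0.03298/4)^4 − 1 = 0.033390.
Solve (1 + r/12)^12 = 1.033390: r/12 = 1.033390^(1/12) − 1 = 0.002741, so r = 0.032890 = 3.289%.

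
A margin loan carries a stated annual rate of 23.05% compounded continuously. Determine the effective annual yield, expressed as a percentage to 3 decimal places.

With continuous compounding, EAR = e^0.2305 − 1.
e^0.2305 = 1.259229, so EAR = 0.259229 = 25.923%.

25.923%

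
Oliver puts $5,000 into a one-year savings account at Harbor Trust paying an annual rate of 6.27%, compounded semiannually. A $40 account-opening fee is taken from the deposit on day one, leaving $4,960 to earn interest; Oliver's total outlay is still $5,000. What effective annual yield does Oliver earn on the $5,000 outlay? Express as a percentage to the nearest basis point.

Value after one year: 4,960 × (1 + 0.0627/2)^2 = 4,960 × 1.063683 = $5,275.87.
Effective yield on the $5,000 outlay: 5,275.87 / 5,000 − 1 = 0.055173 = 5.52%.

5.52%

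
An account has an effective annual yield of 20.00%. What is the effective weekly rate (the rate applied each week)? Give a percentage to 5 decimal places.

The per-week rate i satisfies (1 + i)^52 = 1 + 0.2000.
i = 1.2000^(1/52) − 1 = 0.0035123 = 0.35123%.

0.35123%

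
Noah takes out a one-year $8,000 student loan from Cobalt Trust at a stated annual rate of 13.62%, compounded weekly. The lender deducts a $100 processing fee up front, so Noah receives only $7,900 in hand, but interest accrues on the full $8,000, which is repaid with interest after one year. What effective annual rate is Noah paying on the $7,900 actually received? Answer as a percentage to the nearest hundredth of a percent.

16.02%

Amount owed after one year: 8,000 × (1 + 0.1362/52)^52 = 8,000 × 1.145707 = $9,165.66.
Effective rate on net proceeds: 9,165.66 / 7,900 − 1 = 0.160210 = 16.02%.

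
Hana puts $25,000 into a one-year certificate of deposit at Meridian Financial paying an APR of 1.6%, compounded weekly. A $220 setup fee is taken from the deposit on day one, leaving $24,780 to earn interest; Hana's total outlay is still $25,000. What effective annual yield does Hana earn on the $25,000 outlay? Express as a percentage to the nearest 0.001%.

0.718%

Value after one year: 24,780 × (1 + 0.016/52)^52 = 24,780 × 1.016126 = $25,179.61.
Effective yield on the $25,000 outlay: 25,179.61 / 25,000 − 1 = 0.007184 = 0.718%.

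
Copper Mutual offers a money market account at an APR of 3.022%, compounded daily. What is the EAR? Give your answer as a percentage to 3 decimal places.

3.068%

EAR = (1 + 0.03022/365)^365 − 1.
= (1 + 0.000083)^365 − 1 = 1.030680 − 1 = 3.068%.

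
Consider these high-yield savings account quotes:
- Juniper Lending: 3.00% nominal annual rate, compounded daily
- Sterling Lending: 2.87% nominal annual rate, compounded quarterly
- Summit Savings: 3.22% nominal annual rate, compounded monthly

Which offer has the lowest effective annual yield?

Juniper Lending: (1 + 0.0300/365)^365 − 1 = 3.045%
Sterling Lending: (1 + 0.0287/4)^4 − 1 = 2.901%
Summit Savings: (1 + 0.0322/12)^12 − 1 = 3.268%
The lowest effective annual rate is Sterling Lending at 2.901%.

Sterling Lending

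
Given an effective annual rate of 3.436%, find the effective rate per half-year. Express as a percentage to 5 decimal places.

The per-half-year rate i satisfies (1 + i)^2 = 1 + 0.03436.
i = 1.03436^(1/2) − 1 = 0.0170349 = 1.70349%.

1.70349%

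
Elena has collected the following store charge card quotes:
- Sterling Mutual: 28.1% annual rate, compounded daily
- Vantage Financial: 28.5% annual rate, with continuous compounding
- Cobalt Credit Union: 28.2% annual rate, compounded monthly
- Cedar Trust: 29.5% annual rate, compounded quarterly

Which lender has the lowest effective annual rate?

Cobalt Credit Union

Sterling Mutual: (1 + 0.281/365)^365 − 1 = 32.431%
Vantage Financial: e^0.285 − 1 = 32.976%
Cobalt Credit Union: (1 + 0.282/12)^12 − 1 = 32.146%
Cedar Trust: (1 + 0.295/4)^4 − 1 = 32.927%
The lowest effective annual rate is Cobalt Credit Union at 32.146%.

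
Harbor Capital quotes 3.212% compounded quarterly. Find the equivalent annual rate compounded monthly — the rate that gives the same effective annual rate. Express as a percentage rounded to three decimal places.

EAR = (1 + 0.03212/4)^4 − 1 = 0.032509.
Solve (1 + r/12)^12 = 1.032509: r/12 = 1.032509^(1/12) − 1 = 0.002670, so r = 0.032034 = 3.203%.

3.203%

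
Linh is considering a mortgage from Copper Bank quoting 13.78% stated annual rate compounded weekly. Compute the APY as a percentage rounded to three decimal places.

14.754%

EAR = (1 + 0.1378/52)^52 − 1.
= (1 + 0.002650)^52 − 1 = 1.147537 − 1 = 14.754%.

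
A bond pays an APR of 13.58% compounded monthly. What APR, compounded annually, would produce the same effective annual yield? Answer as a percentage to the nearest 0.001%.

EAR = (1 + 0.1358/12)^12 − 1 = 0.144580.
Compounded annually, the equivalent nominal rate is the EAR itself: 14.458%.

14.458%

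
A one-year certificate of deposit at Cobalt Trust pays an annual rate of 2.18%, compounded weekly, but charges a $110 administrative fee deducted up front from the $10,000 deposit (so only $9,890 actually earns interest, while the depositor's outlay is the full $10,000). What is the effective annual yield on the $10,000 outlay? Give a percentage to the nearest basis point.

Value after one year: 9,890 × (1 + 0.0218/52)^52 = 9,890 × 1.022035 = $10,107.92.
Effective yield on the $10,000 outlay: 10,107.92 / 10,000 − 1 = 0.010792 = 1.08%.

1.08%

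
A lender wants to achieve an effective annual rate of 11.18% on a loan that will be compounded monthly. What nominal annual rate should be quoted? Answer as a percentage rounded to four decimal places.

(1 + r/12)^12 − 1 = 0.1118, so 1 + r/12 = 1.1118^(1/12).
r/12 = 0.008871, so r = 0.106450 = 10.6450%.

10.6450%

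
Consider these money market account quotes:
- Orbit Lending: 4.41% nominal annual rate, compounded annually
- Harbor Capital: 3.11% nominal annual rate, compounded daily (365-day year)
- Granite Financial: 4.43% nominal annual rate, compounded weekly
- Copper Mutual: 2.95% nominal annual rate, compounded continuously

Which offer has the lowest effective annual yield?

Orbit Lending: compounded annually, EAR = 4.410%
Harbor Capital: (1 + 0.0311/365)^365 − 1 = 3.159%
Granite Financial: (1 + 0.0443/52)^52 − 1 = 4.528%
Copper Mutual: e^0.0295 − 1 = 2.994%
The lowest effective annual rate is Copper Mutual at 2.994%.

Copper Mutual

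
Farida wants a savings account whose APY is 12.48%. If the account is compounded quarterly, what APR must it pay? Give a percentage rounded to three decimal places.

(1 + r/4)^4 − 1 = 0.1248, so 1 + r/4 = 1.1248^(1/4).
r/4 = 0.029838, so r = 0.119351 = 11.935%.

11.935%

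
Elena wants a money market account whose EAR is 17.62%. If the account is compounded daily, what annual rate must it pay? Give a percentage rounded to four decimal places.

16.2325%

(1 + r/365)^365 − 1 = 0.1762, so 1 + r/365 = 1.1762^(1/365).
r/365 = 0.000445, so r = 0.162325 = 16.2325%.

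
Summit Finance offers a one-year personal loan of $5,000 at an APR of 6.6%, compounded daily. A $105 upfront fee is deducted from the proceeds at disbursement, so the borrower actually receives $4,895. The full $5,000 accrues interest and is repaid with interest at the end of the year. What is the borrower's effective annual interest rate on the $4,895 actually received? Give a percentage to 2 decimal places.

Amount owed after one year: 5,000 × (1 + 0.066/365)^365 = 5,000 × 1.068220 = $5,341.10.
Effective rate on net proceeds: 5,341.10 / 4,895 − 1 = 0.091134 = 9.11%.

9.11%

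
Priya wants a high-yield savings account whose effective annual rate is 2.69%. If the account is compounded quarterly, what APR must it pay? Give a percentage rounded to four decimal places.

2.6633%

(1 + r/4)^4 − 1 = 0.0269, so 1 + r/4 = 1.0269^(1/4).
r/4 = 0.006658, so r = 0.026633 = 2.6633%.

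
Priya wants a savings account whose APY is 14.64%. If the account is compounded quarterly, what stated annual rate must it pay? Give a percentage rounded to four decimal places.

13.8987%

(1 + r/4)^4 − 1 = 0.1464, so 1 + r/4 = 1.1464^(1/4).
r/4 = 0.034747, so r = 0.138987 = 13.8987%.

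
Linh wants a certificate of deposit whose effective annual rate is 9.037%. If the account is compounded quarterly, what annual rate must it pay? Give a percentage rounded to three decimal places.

8.746%

(1 + r/4)^4 − 1 = 0.09037, so 1 + r/4 = 1.09037^(1/4).
r/4 = 0.021865, so r = 0.087460 = 8.746%.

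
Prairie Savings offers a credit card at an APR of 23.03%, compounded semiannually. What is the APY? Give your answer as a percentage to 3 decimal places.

24.356%

EAR = (1 + 0.2303/2)^2 − 1.
= 1.243560 − 1 = 24.356%.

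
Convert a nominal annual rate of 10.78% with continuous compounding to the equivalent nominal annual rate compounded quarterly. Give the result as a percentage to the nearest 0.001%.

EAR under continuous compounding: e^0.1078 − 1 = 0.113825.
Solve (1 + r/4)^4 = 1.113825: r/4 = 1.113825^(1/4) − 1 = 0.027316, so r = 0.109266 = 10.927%.

10.927%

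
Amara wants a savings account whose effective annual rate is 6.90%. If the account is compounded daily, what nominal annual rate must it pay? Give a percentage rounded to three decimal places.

6.673%

(1 + r/365)^365 − 1 = 0.0690, so 1 + r/365 = 1.0690^(1/365).
r/365 = 0.000183, so r = 0.066730 = 6.673%.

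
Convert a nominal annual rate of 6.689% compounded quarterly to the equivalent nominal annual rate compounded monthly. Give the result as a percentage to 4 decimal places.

EAR = (1 + 0.06689/4)^4 − 1 = 0.068587.
Solve (1 + r/12)^12 = 1.068587: r/12 = 1.068587^(1/12) − 1 = 0.005543, so r = 0.066521 = 6.6521%.

6.6521%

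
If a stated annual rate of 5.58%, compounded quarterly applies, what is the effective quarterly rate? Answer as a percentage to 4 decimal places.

With a nominal annual rate compounded quarterly, the periodic rate is the nominal rate divided by 4.
i = 0.0558 / 4 = 0.0139500 = 1.3950%.

1.3950%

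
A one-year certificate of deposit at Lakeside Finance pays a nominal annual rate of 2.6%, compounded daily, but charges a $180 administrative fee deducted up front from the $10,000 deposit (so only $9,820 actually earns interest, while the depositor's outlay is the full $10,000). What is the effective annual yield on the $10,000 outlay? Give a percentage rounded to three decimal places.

0.787%

Value after one year: 9,820 × (1 + 0.026/365)^365 = 9,820 × 1.026340 = $10,078.66.
Effective yield on the $10,000 outlay: 10,078.66 / 10,000 − 1 = 0.007866 = 0.787%.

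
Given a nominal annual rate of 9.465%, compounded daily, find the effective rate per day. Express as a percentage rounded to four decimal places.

With a nominal annual rate compounded daily, the periodic rate is the nominal rate divided by 365.
i = 0.09465 / 365 = 0.0002593 = 0.0259%.

0.0259%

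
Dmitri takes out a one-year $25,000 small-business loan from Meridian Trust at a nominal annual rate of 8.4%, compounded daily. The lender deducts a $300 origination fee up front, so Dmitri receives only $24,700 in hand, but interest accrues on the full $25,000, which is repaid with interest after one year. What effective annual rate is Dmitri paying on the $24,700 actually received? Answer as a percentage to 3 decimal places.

10.083%

Amount owed after one year: 25,000 × (1 + 0.084/365)^365 = 25,000 × 1.087618 = $27,190.46.
Effective rate on net proceeds: 27,190.46 / 24,700 − 1 = 0.100828 = 10.083%.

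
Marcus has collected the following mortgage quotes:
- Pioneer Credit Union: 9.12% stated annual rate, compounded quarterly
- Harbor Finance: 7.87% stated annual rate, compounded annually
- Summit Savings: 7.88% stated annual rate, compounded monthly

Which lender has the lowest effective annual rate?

Harbor Finance

Pioneer Credit Union: (1 + 0.0912/4)^4 − 1 = 9.437%
Harbor Finance: compounded annually, EAR = 7.870%
Summit Savings: (1 + 0.0788/12)^12 − 1 = 8.171%
The lowest effective annual rate is Harbor Finance at 7.870%.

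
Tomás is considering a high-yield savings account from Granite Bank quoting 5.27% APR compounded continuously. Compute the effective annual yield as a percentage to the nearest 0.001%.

With continuous compounding, EAR = e^0.0527 − 1.
e^0.0527 = 1.054113, so EAR = 0.054113 = 5.411%.

5.411%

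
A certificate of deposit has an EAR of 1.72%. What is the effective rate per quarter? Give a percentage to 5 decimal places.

The per-quarter rate i satisfies (1 + i)^4 = 1 + 0.0172.
i = 1.0172^(1/4) − 1 = 0.0042725 = 0.42725%.

0.42725%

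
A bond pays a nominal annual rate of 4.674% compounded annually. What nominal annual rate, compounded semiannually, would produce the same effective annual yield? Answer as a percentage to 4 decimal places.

Compounded annually, EAR = nominal = 0.046740.
Solve (1 + r/2)^2 = 1.046740: r/2 = 1.046740^(1/2) − 1 = 0.023103, so r = 0.046206 = 4.6206%.

4.6206%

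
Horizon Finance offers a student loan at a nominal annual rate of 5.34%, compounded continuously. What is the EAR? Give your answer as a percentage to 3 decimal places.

5.485%

With continuous compounding, EAR = e^0.0534 − 1.
e^0.0534 = 1.054852, so EAR = 0.054852 = 5.485%.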